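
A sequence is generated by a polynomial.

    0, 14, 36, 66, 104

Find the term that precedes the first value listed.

14  22  30  38
8  8  8
The second differences are constant at 8.
Work back: 14 − 8 = 6;  0 − 6 = -6

-6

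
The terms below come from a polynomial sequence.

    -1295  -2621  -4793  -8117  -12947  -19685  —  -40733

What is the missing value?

-28781

Using the first 6 terms:
First differences: -1326, -2172, -3324, -4830, -6738
Second differences: -846, -1152, -1506, -1908
Third differences: -306, -354, -402
Fourth differences: -48, -48
Constant fourth difference = -48.
Extend forward: -402 − 48 = -450;  -1908 − 450 = -2358;  -6738 − 2358 = -9096;  -19685 − 9096 = -28781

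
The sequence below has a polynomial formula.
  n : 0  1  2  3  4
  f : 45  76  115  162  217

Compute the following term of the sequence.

280

D1: 31  39  47  55
D2: 8  8  8
Constant second difference = 8, so extend:
55 + 8 = 63;  217 + 63 = 280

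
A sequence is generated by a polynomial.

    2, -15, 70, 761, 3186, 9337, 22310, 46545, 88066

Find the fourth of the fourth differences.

1344

Δ: -17, 85, 691, 2425, 6151, 12973, 24235, 41521
Δ²: 102, 606, 1734, 3726, 6822, 11262, 17286
Δ³: 504, 1128, 1992, 3096, 4440, 6024
Δ⁴: 624, 864, 1104, 1344, 1584
Δ⁵: 240, 240, 240, 240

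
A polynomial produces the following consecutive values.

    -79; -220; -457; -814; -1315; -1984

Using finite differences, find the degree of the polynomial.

3

Δ: -141, -237, -357, -501, -669
Δ²: -96, -120, -144, -168
Δ³: -24, -24, -24
The third differences are constant, so the polynomial has degree 3.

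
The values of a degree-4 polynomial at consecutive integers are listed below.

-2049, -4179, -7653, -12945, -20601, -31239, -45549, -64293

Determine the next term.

First differences: -2130, -3474, -5292, -7656, -10638, -14310, -18744
Second differences: -1344, -1818, -2364, -2982, -3672, -4434
Third differences: -474, -546, -618, -690, -762
Fourth differences: -72, -72, -72, -72
Fourth differences constant at -72.
-762 − 72 = -834;  -4434 − 834 = -5268;  -18744 − 5268 = -24012;  -64293 − 24012 = -88305

-88305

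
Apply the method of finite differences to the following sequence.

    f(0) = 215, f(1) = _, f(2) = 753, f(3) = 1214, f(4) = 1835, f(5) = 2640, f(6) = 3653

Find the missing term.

Using the last 5 terms:
First differences: 461, 621, 805, 1013
Second differences: 160, 184, 208
Third differences: 24, 24
Constant third difference = 24.
Extend backward: 160 − 24 = 136;  461 − 136 = 325;  753 − 325 = 428

428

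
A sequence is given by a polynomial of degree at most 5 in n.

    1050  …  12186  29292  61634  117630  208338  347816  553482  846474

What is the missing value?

4178

Using the last 8 terms:
First differences: 17106  32342  55996  90708  139478  205666  292992
Second differences: 15236  23654  34712  48770  66188  87326
Third differences: 8418  11058  14058  17418  21138
Fourth differences: 2640  3000  3360  3720
Fifth differences: 360  360  360
Constant fifth difference = 360.
Extend backward: 2640 − 360 = 2280;  8418 − 2280 = 6138;  15236 − 6138 = 9098;  17106 − 9098 = 8008;  12186 − 8008 = 4178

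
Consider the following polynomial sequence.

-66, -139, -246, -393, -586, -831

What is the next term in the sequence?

-1134

Δ: -73 , -107 , -147 , -193 , -245
Δ²: -34 , -40 , -46 , -52
Δ³: -6 , -6 , -6
Third differences constant at -6.
-52 − 6 = -58;  -245 − 58 = -303;  -831 − 303 = -1134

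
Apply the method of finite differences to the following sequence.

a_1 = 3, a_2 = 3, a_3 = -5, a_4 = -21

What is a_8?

0, -8, -16
-8, -8
The second differences are constant (-8).
-16 − 8 = -24;  -21 − 24 = -45
-24 − 8 = -32;  -45 − 32 = -77
-32 − 8 = -40;  -77 − 40 = -117
-40 − 8 = -48;  -117 − 48 = -165

-165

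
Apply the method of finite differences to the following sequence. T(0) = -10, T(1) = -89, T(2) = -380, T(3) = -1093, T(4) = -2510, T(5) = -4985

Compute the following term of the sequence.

-8944

D1: -79, -291, -713, -1417, -2475
D2: -212, -422, -704, -1058
D3: -210, -282, -354
D4: -72, -72
The fourth differences are constant (-72).
-354 − 72 = -426;  -1058 − 426 = -1484;  -2475 − 1484 = -3959;  -4985 − 3959 = -8944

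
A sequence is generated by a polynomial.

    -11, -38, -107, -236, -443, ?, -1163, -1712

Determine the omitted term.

-746

Using the first 5 terms:
-27, -69, -129, -207
-42, -60, -78
-18, -18
Constant third difference = -18.
Extend forward: -78 − 18 = -96;  -207 − 96 = -303;  -443 − 303 = -746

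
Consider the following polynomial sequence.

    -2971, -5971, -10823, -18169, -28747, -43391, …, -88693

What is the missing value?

-63031

Using the first 6 terms:
D1: -3000  -4852  -7346  -10578  -14644
D2: -1852  -2494  -3232  -4066
D3: -642  -738  -834
D4: -96  -96
Constant fourth difference = -96.
Extend forward: -834 − 96 = -930;  -4066 − 930 = -4996;  -14644 − 4996 = -19640;  -43391 − 19640 = -63031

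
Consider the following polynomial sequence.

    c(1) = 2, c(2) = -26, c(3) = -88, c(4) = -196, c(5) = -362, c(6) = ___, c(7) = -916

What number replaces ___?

-598

Using the first 5 terms:
D1: -28, -62, -108, -166
D2: -34, -46, -58
D3: -12, -12
Constant third difference = -12.
Extend forward: -58 − 12 = -70;  -166 − 70 = -236;  -362 − 236 = -598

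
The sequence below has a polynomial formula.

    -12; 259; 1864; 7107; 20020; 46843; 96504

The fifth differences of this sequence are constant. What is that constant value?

480

D1: 271, 1605, 5243, 12913, 26823, 49661
D2: 1334, 3638, 7670, 13910, 22838
D3: 2304, 4032, 6240, 8928
D4: 1728, 2208, 2688
D5: 480, 480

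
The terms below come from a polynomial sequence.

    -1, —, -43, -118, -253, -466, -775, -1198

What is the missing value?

Using the last 6 terms:
-75  -135  -213  -309  -423
-60  -78  -96  -114
-18  -18  -18
Constant third difference = -18.
Extend backward: -60 + 18 = -42;  -75 + 42 = -33;  -43 + 33 = -10

-10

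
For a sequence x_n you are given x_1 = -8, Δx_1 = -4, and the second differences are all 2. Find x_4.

Build the table forward from the leading diagonal:
Second differences: 2, 2, 2, 2
First differences: -4, -2, 0, 2
x: -8, -12, -14, -14

-14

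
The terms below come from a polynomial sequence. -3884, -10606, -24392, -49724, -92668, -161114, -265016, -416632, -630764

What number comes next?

-924998

Δ: -6722  -13786  -25332  -42944  -68446  -103902  -151616  -214132
Δ²: -7064  -11546  -17612  -25502  -35456  -47714  -62516
Δ³: -4482  -6066  -7890  -9954  -12258  -14802
Δ⁴: -1584  -1824  -2064  -2304  -2544
Δ⁵: -240  -240  -240  -240
Constant fifth difference = -240, so extend:
-2544 − 240 = -2784;  -14802 − 2784 = -17586;  -62516 − 17586 = -80102;  -214132 − 80102 = -294234;  -630764 − 294234 = -924998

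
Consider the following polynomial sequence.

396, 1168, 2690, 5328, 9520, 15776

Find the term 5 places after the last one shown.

First differences: 772 , 1522 , 2638 , 4192 , 6256
Second differences: 750 , 1116 , 1554 , 2064
Third differences: 366 , 438 , 510
Fourth differences: 72 , 72
Fourth differences constant at 72.
510 + 72 = 582;  2064 + 582 = 2646;  6256 + 2646 = 8902;  15776 + 8902 = 24678
582 + 72 = 654;  2646 + 654 = 3300;  8902 + 3300 = 12202;  24678 + 12202 = 36880
654 + 72 = 726;  3300 + 726 = 4026;  12202 + 4026 = 16228;  36880 + 16228 = 53108
726 + 72 = 798;  4026 + 798 = 4824;  16228 + 4824 = 21052;  53108 + 21052 = 74160
798 + 72 = 870;  4824 + 870 = 5694;  21052 + 5694 = 26746;  74160 + 26746 = 100906

100906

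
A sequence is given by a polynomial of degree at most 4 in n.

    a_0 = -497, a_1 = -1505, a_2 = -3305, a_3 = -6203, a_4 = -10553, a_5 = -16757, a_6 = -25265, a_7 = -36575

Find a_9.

Δ: -1008, -1800, -2898, -4350, -6204, -8508, -11310
Δ²: -792, -1098, -1452, -1854, -2304, -2802
Δ³: -306, -354, -402, -450, -498
Δ⁴: -48, -48, -48, -48
The fourth differences are constant (-48).
-498 − 48 = -546;  -2802 − 546 = -3348;  -11310 − 3348 = -14658;  -36575 − 14658 = -51233
-546 − 48 = -594;  -3348 − 594 = -3942;  -14658 − 3942 = -18600;  -51233 − 18600 = -69833

-69833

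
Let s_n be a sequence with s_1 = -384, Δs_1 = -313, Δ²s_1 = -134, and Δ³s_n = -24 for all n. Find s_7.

Build the table forward from the leading diagonal:
Δ³: -24  -24  -24  -24  -24  -24  -24
Δ²: -134  -158  -182  -206  -230  -254  -278
Δ: -313  -447  -605  -787  -993  -1223  -1477
s: -384  -697  -1144  -1749  -2536  -3529  -4752

-4752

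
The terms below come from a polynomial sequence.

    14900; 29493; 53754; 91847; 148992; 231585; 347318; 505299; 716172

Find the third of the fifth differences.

120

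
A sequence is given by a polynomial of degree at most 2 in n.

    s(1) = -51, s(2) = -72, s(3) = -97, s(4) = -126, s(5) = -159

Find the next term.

Δ: -21  -25  -29  -33
Δ²: -4  -4  -4
Second differences constant at -4.
-33 − 4 = -37;  -159 − 37 = -196

-196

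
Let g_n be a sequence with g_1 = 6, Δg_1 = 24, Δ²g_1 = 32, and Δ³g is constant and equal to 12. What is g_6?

566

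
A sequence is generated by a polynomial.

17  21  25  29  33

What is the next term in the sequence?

37

Δ: 4 , 4 , 4 , 4
Constant first difference = 4, so extend:
33 + 4 = 37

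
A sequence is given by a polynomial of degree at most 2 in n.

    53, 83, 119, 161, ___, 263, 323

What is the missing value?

209

Using the first 4 terms:
Δ: 30, 36, 42
Δ²: 6, 6
Constant second difference = 6.
Extend forward: 42 + 6 = 48;  161 + 48 = 209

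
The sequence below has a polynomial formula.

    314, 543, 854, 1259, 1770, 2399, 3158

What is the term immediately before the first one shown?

155

229, 311, 405, 511, 629, 759
82, 94, 106, 118, 130
12, 12, 12, 12
The third differences are constant at 12.
Work back: 82 − 12 = 70;  229 − 70 = 159;  314 − 159 = 155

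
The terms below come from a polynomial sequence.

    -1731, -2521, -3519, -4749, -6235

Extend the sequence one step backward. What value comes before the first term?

-1125

-790, -998, -1230, -1486
-208, -232, -256
-24, -24
The third differences are constant at -24.
Work back: -208 + 24 = -184;  -790 + 184 = -606;  -1731 + 606 = -1125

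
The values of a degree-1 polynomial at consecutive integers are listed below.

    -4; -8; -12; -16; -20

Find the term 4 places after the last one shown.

-4 , -4 , -4 , -4
The first differences are constant (-4).
-20 − 4 = -24
-24 − 4 = -28
-28 − 4 = -32
-32 − 4 = -36

-36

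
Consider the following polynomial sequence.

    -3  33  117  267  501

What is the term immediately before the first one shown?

-9

First differences: 36  84  150  234
Second differences: 48  66  84
Third differences: 18  18
The third differences are constant at 18.
Work back: 48 − 18 = 30;  36 − 30 = 6;  -3 − 6 = -9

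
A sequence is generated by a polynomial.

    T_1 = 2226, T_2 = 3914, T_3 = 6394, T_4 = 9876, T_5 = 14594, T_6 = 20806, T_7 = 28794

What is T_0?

1144

First differences: 1688, 2480, 3482, 4718, 6212, 7988
Second differences: 792, 1002, 1236, 1494, 1776
Third differences: 210, 234, 258, 282
Fourth differences: 24, 24, 24
The fourth differences are constant at 24.
Work back: 210 − 24 = 186;  792 − 186 = 606;  1688 − 606 = 1082;  2226 − 1082 = 1144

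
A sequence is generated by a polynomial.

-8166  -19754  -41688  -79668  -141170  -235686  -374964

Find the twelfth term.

-2342124

D1: -11588, -21934, -37980, -61502, -94516, -139278
D2: -10346, -16046, -23522, -33014, -44762
D3: -5700, -7476, -9492, -11748
D4: -1776, -2016, -2256
D5: -240, -240
Fifth differences constant at -240.
-2256 − 240 = -2496;  -11748 − 2496 = -14244;  -44762 − 14244 = -59006;  -139278 − 59006 = -198284;  -374964 − 198284 = -573248
-2496 − 240 = -2736;  -14244 − 2736 = -16980;  -59006 − 16980 = -75986;  -198284 − 75986 = -274270;  -573248 − 274270 = -847518
-2736 − 240 = -2976;  -16980 − 2976 = -19956;  -75986 − 19956 = -95942;  -274270 − 95942 = -370212;  -847518 − 370212 = -1217730
-2976 − 240 = -3216;  -19956 − 3216 = -23172;  -95942 − 23172 = -119114;  -370212 − 119114 = -489326;  -1217730 − 489326 = -1707056
-3216 − 240 = -3456;  -23172 − 3456 = -26628;  -119114 − 26628 = -145742;  -489326 − 145742 = -635068;  -1707056 − 635068 = -2342124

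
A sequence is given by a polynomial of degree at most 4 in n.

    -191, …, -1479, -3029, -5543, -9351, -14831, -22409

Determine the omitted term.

-611

Using the last 6 terms:
D1: -1550  -2514  -3808  -5480  -7578
D2: -964  -1294  -1672  -2098
D3: -330  -378  -426
D4: -48  -48
Constant fourth difference = -48.
Extend backward: -330 + 48 = -282;  -964 + 282 = -682;  -1550 + 682 = -868;  -1479 + 868 = -611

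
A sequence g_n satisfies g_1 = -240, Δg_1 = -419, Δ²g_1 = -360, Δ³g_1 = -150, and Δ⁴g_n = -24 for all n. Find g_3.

Build the table forward from the leading diagonal:
D4: -24, -24, -24
D3: -150, -174, -198
D2: -360, -510, -684
D1: -419, -779, -1289
g: -240, -659, -1438

-1438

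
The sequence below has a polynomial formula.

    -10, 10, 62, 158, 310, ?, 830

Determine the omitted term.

530

Using the first 5 terms:
20  52  96  152
32  44  56
12  12
Constant third difference = 12.
Extend forward: 56 + 12 = 68;  152 + 68 = 220;  310 + 220 = 530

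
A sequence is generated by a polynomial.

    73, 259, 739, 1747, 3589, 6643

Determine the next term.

11359

186  480  1008  1842  3054
294  528  834  1212
234  306  378
72  72
Constant fourth difference = 72, so extend:
378 + 72 = 450;  1212 + 450 = 1662;  3054 + 1662 = 4716;  6643 + 4716 = 11359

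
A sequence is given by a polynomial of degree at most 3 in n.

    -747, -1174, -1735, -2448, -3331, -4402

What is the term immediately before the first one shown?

D1: -427, -561, -713, -883, -1071
D2: -134, -152, -170, -188
D3: -18, -18, -18
The third differences are constant at -18.
Work back: -134 + 18 = -116;  -427 + 116 = -311;  -747 + 311 = -436

-436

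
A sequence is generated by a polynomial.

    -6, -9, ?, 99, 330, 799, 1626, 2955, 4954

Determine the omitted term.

10

Using the last 6 terms:
231  469  827  1329  1999
238  358  502  670
120  144  168
24  24
Constant fourth difference = 24.
Extend backward: 120 − 24 = 96;  238 − 96 = 142;  231 − 142 = 89;  99 − 89 = 10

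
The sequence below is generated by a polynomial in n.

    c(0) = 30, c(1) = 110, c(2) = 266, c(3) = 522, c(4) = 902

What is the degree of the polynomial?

3

Δ: 80, 156, 256, 380
Δ²: 76, 100, 124
Δ³: 24, 24
The third differences are constant, so the polynomial has degree 3.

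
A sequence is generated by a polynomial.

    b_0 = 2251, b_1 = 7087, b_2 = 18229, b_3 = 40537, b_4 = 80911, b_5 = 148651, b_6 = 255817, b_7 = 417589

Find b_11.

2043697

Δ: 4836, 11142, 22308, 40374, 67740, 107166, 161772
Δ²: 6306, 11166, 18066, 27366, 39426, 54606
Δ³: 4860, 6900, 9300, 12060, 15180
Δ⁴: 2040, 2400, 2760, 3120
Δ⁵: 360, 360, 360
Fifth differences constant at 360.
3120 + 360 = 3480;  15180 + 3480 = 18660;  54606 + 18660 = 73266;  161772 + 73266 = 235038;  417589 + 235038 = 652627
3480 + 360 = 3840;  18660 + 3840 = 22500;  73266 + 22500 = 95766;  235038 + 95766 = 330804;  652627 + 330804 = 983431
3840 + 360 = 4200;  22500 + 4200 = 26700;  95766 + 26700 = 122466;  330804 + 122466 = 453270;  983431 + 453270 = 1436701
4200 + 360 = 4560;  26700 + 4560 = 31260;  122466 + 31260 = 153726;  453270 + 153726 = 606996;  1436701 + 606996 = 2043697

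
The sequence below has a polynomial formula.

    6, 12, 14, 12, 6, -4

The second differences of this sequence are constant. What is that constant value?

D1: 6, 2, -2, -6, -10
D2: -4, -4, -4, -4

-4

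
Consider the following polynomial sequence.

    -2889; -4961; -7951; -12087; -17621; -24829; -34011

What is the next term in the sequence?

-45491

Δ: -2072, -2990, -4136, -5534, -7208, -9182
Δ²: -918, -1146, -1398, -1674, -1974
Δ³: -228, -252, -276, -300
Δ⁴: -24, -24, -24
Constant fourth difference = -24, so extend:
-300 − 24 = -324;  -1974 − 324 = -2298;  -9182 − 2298 = -11480;  -34011 − 11480 = -45491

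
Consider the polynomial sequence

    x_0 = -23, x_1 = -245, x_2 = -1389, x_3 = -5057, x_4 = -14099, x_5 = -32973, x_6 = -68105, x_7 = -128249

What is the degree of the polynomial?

5

D1: -222, -1144, -3668, -9042, -18874, -35132, -60144
D2: -922, -2524, -5374, -9832, -16258, -25012
D3: -1602, -2850, -4458, -6426, -8754
D4: -1248, -1608, -1968, -2328
D5: -360, -360, -360
The fifth differences are constant, so the polynomial has degree 5.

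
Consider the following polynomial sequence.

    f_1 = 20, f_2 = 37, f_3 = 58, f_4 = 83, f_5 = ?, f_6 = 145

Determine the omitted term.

Using the first 4 terms:
17  21  25
4  4
Constant second difference = 4.
Extend forward: 25 + 4 = 29;  83 + 29 = 112

112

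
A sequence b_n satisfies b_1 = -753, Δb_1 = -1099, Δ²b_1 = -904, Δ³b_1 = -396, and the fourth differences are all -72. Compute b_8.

-43810

Build the table forward from the leading diagonal:
Fourth differences: -72  -72  -72  -72  -72  -72  -72  -72
Third differences: -396  -468  -540  -612  -684  -756  -828  -900
Second differences: -904  -1300  -1768  -2308  -2920  -3604  -4360  -5188
First differences: -1099  -2003  -3303  -5071  -7379  -10299  -13903  -18263
b: -753  -1852  -3855  -7158  -12229  -19608  -29907  -43810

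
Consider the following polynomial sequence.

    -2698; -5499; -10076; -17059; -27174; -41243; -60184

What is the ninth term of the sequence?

-116834

First differences: -2801 , -4577 , -6983 , -10115 , -14069 , -18941
Second differences: -1776 , -2406 , -3132 , -3954 , -4872
Third differences: -630 , -726 , -822 , -918
Fourth differences: -96 , -96 , -96
The fourth differences are constant (-96).
-918 − 96 = -1014;  -4872 − 1014 = -5886;  -18941 − 5886 = -24827;  -60184 − 24827 = -85011
-1014 − 96 = -1110;  -5886 − 1110 = -6996;  -24827 − 6996 = -31823;  -85011 − 31823 = -116834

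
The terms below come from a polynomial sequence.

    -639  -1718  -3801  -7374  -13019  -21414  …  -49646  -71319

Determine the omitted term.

-33333

Using the first 6 terms:
First differences: -1079, -2083, -3573, -5645, -8395
Second differences: -1004, -1490, -2072, -2750
Third differences: -486, -582, -678
Fourth differences: -96, -96
Constant fourth difference = -96.
Extend forward: -678 − 96 = -774;  -2750 − 774 = -3524;  -8395 − 3524 = -11919;  -21414 − 11919 = -33333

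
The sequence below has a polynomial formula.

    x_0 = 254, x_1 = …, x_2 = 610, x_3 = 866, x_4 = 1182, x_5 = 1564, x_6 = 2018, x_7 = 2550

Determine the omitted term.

Using the last 6 terms:
256  316  382  454  532
60  66  72  78
6  6  6
Constant third difference = 6.
Extend backward: 60 − 6 = 54;  256 − 54 = 202;  610 − 202 = 408

408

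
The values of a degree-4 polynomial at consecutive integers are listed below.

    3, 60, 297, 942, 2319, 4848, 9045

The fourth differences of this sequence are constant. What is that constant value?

96

D1: 57, 237, 645, 1377, 2529, 4197
D2: 180, 408, 732, 1152, 1668
D3: 228, 324, 420, 516
D4: 96, 96, 96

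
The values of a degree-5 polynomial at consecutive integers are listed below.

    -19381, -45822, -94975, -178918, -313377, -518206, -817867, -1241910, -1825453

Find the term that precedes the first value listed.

-6742

D1: -26441, -49153, -83943, -134459, -204829, -299661, -424043, -583543
D2: -22712, -34790, -50516, -70370, -94832, -124382, -159500
D3: -12078, -15726, -19854, -24462, -29550, -35118
D4: -3648, -4128, -4608, -5088, -5568
D5: -480, -480, -480, -480
The fifth differences are constant at -480.
Work back: -3648 + 480 = -3168;  -12078 + 3168 = -8910;  -22712 + 8910 = -13802;  -26441 + 13802 = -12639;  -19381 + 12639 = -6742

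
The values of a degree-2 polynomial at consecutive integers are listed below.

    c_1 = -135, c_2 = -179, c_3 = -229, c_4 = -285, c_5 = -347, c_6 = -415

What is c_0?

First differences: -44, -50, -56, -62, -68
Second differences: -6, -6, -6, -6
The second differences are constant at -6.
Work back: -44 + 6 = -38;  -135 + 38 = -97

-97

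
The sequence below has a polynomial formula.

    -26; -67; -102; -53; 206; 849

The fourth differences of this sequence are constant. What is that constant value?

Δ: -41, -35, 49, 259, 643
Δ²: 6, 84, 210, 384
Δ³: 78, 126, 174
Δ⁴: 48, 48

48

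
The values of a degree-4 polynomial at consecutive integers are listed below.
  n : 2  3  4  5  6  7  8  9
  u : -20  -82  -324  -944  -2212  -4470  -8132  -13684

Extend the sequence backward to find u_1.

D1: -62  -242  -620  -1268  -2258  -3662  -5552
D2: -180  -378  -648  -990  -1404  -1890
D3: -198  -270  -342  -414  -486
D4: -72  -72  -72  -72
The fourth differences are constant at -72.
Work back: -198 + 72 = -126;  -180 + 126 = -54;  -62 + 54 = -8;  -20 + 8 = -12

-12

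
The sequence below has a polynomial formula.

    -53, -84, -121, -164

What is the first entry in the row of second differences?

First differences: -31, -37, -43
Second differences: -6, -6

-6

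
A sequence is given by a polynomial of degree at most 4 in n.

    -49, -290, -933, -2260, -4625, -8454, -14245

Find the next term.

-22568

First differences: -241, -643, -1327, -2365, -3829, -5791
Second differences: -402, -684, -1038, -1464, -1962
Third differences: -282, -354, -426, -498
Fourth differences: -72, -72, -72
Constant fourth difference = -72, so extend:
-498 − 72 = -570;  -1962 − 570 = -2532;  -5791 − 2532 = -8323;  -14245 − 8323 = -22568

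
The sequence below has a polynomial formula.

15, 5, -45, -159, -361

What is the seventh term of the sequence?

-1125

D1: -10  -50  -114  -202
D2: -40  -64  -88
D3: -24  -24
The third differences are constant (-24).
-88 − 24 = -112;  -202 − 112 = -314;  -361 − 314 = -675
-112 − 24 = -136;  -314 − 136 = -450;  -675 − 450 = -1125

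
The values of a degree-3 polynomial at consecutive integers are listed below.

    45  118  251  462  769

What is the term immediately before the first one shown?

Δ: 73, 133, 211, 307
Δ²: 60, 78, 96
Δ³: 18, 18
The third differences are constant at 18.
Work back: 60 − 18 = 42;  73 − 42 = 31;  45 − 31 = 14

14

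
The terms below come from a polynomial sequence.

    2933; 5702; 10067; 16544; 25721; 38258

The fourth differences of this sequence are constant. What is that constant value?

D1: 2769, 4365, 6477, 9177, 12537
D2: 1596, 2112, 2700, 3360
D3: 516, 588, 660
D4: 72, 72

72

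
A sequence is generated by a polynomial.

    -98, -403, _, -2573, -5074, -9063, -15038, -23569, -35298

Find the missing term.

-1134

Using the last 6 terms:
Δ: -2501  -3989  -5975  -8531  -11729
Δ²: -1488  -1986  -2556  -3198
Δ³: -498  -570  -642
Δ⁴: -72  -72
Constant fourth difference = -72.
Extend backward: -498 + 72 = -426;  -1488 + 426 = -1062;  -2501 + 1062 = -1439;  -2573 + 1439 = -1134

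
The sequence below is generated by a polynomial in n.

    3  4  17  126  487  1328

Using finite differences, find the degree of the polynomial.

D1: 1, 13, 109, 361, 841
D2: 12, 96, 252, 480
D3: 84, 156, 228
D4: 72, 72
The fourth differences are constant, so the polynomial has degree 4.

4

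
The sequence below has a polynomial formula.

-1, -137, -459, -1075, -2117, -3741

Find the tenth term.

First differences: -136, -322, -616, -1042, -1624
Second differences: -186, -294, -426, -582
Third differences: -108, -132, -156
Fourth differences: -24, -24
Constant fourth difference = -24, so extend:
-156 − 24 = -180;  -582 − 180 = -762;  -1624 − 762 = -2386;  -3741 − 2386 = -6127
-180 − 24 = -204;  -762 − 204 = -966;  -2386 − 966 = -3352;  -6127 − 3352 = -9479
-204 − 24 = -228;  -966 − 228 = -1194;  -3352 − 1194 = -4546;  -9479 − 4546 = -14025
-228 − 24 = -252;  -1194 − 252 = -1446;  -4546 − 1446 = -5992;  -14025 − 5992 = -20017

-20017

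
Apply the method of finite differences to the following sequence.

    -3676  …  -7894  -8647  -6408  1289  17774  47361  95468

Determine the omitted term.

-5871

Using the last 7 terms:
-753  2239  7697  16485  29587  48107
2992  5458  8788  13102  18520
2466  3330  4314  5418
864  984  1104
120  120
Constant fifth difference = 120.
Extend backward: 864 − 120 = 744;  2466 − 744 = 1722;  2992 − 1722 = 1270;  -753 − 1270 = -2023;  -7894 + 2023 = -5871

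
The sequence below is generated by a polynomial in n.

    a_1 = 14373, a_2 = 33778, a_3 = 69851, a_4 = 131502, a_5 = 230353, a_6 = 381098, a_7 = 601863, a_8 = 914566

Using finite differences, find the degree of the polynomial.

19405, 36073, 61651, 98851, 150745, 220765, 312703
16668, 25578, 37200, 51894, 70020, 91938
8910, 11622, 14694, 18126, 21918
2712, 3072, 3432, 3792
360, 360, 360
The fifth differences are constant, so the polynomial has degree 5.

5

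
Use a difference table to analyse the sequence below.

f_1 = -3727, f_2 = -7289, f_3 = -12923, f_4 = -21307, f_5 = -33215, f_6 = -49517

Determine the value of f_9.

First differences: -3562  -5634  -8384  -11908  -16302
Second differences: -2072  -2750  -3524  -4394
Third differences: -678  -774  -870
Fourth differences: -96  -96
Fourth differences constant at -96.
-870 − 96 = -966;  -4394 − 966 = -5360;  -16302 − 5360 = -21662;  -49517 − 21662 = -71179
-966 − 96 = -1062;  -5360 − 1062 = -6422;  -21662 − 6422 = -28084;  -71179 − 28084 = -99263
-1062 − 96 = -1158;  -6422 − 1158 = -7580;  -28084 − 7580 = -35664;  -99263 − 35664 = -134927

-134927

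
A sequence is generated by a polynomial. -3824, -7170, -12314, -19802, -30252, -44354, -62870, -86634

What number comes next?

-116552

D1: -3346, -5144, -7488, -10450, -14102, -18516, -23764
D2: -1798, -2344, -2962, -3652, -4414, -5248
D3: -546, -618, -690, -762, -834
D4: -72, -72, -72, -72
The fourth differences are constant (-72).
-834 − 72 = -906;  -5248 − 906 = -6154;  -23764 − 6154 = -29918;  -86634 − 29918 = -116552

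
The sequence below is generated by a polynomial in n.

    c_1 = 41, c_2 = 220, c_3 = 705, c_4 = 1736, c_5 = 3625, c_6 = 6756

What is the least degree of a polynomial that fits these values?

First differences: 179, 485, 1031, 1889, 3131
Second differences: 306, 546, 858, 1242
Third differences: 240, 312, 384
Fourth differences: 72, 72
The fourth differences are constant, so the polynomial has degree 4.

4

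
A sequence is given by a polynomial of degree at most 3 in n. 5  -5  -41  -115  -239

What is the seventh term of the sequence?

First differences: -10 , -36 , -74 , -124
Second differences: -26 , -38 , -50
Third differences: -12 , -12
Constant third difference = -12, so extend:
-50 − 12 = -62;  -124 − 62 = -186;  -239 − 186 = -425
-62 − 12 = -74;  -186 − 74 = -260;  -425 − 260 = -685

-685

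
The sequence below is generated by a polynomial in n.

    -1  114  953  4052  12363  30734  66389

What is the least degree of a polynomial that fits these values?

First differences: 115, 839, 3099, 8311, 18371, 35655
Second differences: 724, 2260, 5212, 10060, 17284
Third differences: 1536, 2952, 4848, 7224
Fourth differences: 1416, 1896, 2376
Fifth differences: 480, 480
The fifth differences are constant, so the polynomial has degree 5.

5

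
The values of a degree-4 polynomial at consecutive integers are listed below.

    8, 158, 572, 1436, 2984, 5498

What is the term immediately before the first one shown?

D1: 150, 414, 864, 1548, 2514
D2: 264, 450, 684, 966
D3: 186, 234, 282
D4: 48, 48
The fourth differences are constant at 48.
Work back: 186 − 48 = 138;  264 − 138 = 126;  150 − 126 = 24;  8 − 24 = -16

-16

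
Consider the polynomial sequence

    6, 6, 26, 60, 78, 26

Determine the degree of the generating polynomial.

4

D1: 0, 20, 34, 18, -52
D2: 20, 14, -16, -70
D3: -6, -30, -54
D4: -24, -24
The fourth differences are constant, so the polynomial has degree 4.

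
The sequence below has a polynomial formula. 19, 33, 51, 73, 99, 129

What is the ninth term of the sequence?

Δ: 14  18  22  26  30
Δ²: 4  4  4  4
Constant second difference = 4, so extend:
30 + 4 = 34;  129 + 34 = 163
34 + 4 = 38;  163 + 38 = 201
38 + 4 = 42;  201 + 42 = 243

243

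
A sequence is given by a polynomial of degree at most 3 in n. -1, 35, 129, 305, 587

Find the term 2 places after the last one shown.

1565

First differences: 36  94  176  282
Second differences: 58  82  106
Third differences: 24  24
Third differences constant at 24.
106 + 24 = 130;  282 + 130 = 412;  587 + 412 = 999
130 + 24 = 154;  412 + 154 = 566;  999 + 566 = 1565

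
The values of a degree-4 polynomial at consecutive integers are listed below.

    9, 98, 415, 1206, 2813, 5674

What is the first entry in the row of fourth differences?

D1: 89, 317, 791, 1607, 2861
D2: 228, 474, 816, 1254
D3: 246, 342, 438
D4: 96, 96

96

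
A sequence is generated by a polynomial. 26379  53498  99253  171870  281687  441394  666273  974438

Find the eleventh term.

27119, 45755, 72617, 109817, 159707, 224879, 308165
18636, 26862, 37200, 49890, 65172, 83286
8226, 10338, 12690, 15282, 18114
2112, 2352, 2592, 2832
240, 240, 240
The fifth differences are constant (240).
2832 + 240 = 3072;  18114 + 3072 = 21186;  83286 + 21186 = 104472;  308165 + 104472 = 412637;  974438 + 412637 = 1387075
3072 + 240 = 3312;  21186 + 3312 = 24498;  104472 + 24498 = 128970;  412637 + 128970 = 541607;  1387075 + 541607 = 1928682
3312 + 240 = 3552;  24498 + 3552 = 28050;  128970 + 28050 = 157020;  541607 + 157020 = 698627;  1928682 + 698627 = 2627309

2627309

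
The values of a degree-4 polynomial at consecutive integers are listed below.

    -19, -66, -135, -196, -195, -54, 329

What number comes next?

-47, -69, -61, 1, 141, 383
-22, 8, 62, 140, 242
30, 54, 78, 102
24, 24, 24
Constant fourth difference = 24, so extend:
102 + 24 = 126;  242 + 126 = 368;  383 + 368 = 751;  329 + 751 = 1080

1080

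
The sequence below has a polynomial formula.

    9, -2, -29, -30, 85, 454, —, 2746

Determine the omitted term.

Using the first 6 terms:
-11  -27  -1  115  369
-16  26  116  254
42  90  138
48  48
Constant fourth difference = 48.
Extend forward: 138 + 48 = 186;  254 + 186 = 440;  369 + 440 = 809;  454 + 809 = 1263

1263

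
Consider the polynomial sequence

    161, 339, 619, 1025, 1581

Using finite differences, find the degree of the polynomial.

3

Δ: 178, 280, 406, 556
Δ²: 102, 126, 150
Δ³: 24, 24
The third differences are constant, so the polynomial has degree 3.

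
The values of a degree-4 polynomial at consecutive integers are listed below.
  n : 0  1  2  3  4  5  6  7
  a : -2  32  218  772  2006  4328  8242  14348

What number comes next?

34, 186, 554, 1234, 2322, 3914, 6106
152, 368, 680, 1088, 1592, 2192
216, 312, 408, 504, 600
96, 96, 96, 96
The fourth differences are constant (96).
600 + 96 = 696;  2192 + 696 = 2888;  6106 + 2888 = 8994;  14348 + 8994 = 23342

23342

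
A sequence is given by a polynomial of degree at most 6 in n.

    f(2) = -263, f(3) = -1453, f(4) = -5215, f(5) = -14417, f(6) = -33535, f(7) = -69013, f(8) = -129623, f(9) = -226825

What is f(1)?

-25

Δ: -1190, -3762, -9202, -19118, -35478, -60610, -97202
Δ²: -2572, -5440, -9916, -16360, -25132, -36592
Δ³: -2868, -4476, -6444, -8772, -11460
Δ⁴: -1608, -1968, -2328, -2688
Δ⁵: -360, -360, -360
The fifth differences are constant at -360.
Work back: -1608 + 360 = -1248;  -2868 + 1248 = -1620;  -2572 + 1620 = -952;  -1190 + 952 = -238;  -263 + 238 = -25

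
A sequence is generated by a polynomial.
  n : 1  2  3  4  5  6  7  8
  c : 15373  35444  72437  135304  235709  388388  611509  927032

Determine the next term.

1361069

First differences: 20071, 36993, 62867, 100405, 152679, 223121, 315523
Second differences: 16922, 25874, 37538, 52274, 70442, 92402
Third differences: 8952, 11664, 14736, 18168, 21960
Fourth differences: 2712, 3072, 3432, 3792
Fifth differences: 360, 360, 360
Fifth differences constant at 360.
3792 + 360 = 4152;  21960 + 4152 = 26112;  92402 + 26112 = 118514;  315523 + 118514 = 434037;  927032 + 434037 = 1361069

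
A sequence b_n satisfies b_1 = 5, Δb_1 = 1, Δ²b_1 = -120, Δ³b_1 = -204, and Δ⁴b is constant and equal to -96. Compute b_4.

Build the table forward from the leading diagonal:
Δ⁴: -96  -96  -96  -96
Δ³: -204  -300  -396  -492
Δ²: -120  -324  -624  -1020
Δ: 1  -119  -443  -1067
b: 5  6  -113  -556

-556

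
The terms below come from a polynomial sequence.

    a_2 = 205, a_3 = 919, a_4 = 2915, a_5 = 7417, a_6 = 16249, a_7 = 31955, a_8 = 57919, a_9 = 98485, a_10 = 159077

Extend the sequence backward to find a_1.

D1: 714  1996  4502  8832  15706  25964  40566  60592
D2: 1282  2506  4330  6874  10258  14602  20026
D3: 1224  1824  2544  3384  4344  5424
D4: 600  720  840  960  1080
D5: 120  120  120  120
The fifth differences are constant at 120.
Work back: 600 − 120 = 480;  1224 − 480 = 744;  1282 − 744 = 538;  714 − 538 = 176;  205 − 176 = 29

29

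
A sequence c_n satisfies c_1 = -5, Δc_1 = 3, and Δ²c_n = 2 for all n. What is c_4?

10

Build the table forward from the leading diagonal:
Δ²: 2  2  2  2
Δ: 3  5  7  9
c: -5  -2  3  10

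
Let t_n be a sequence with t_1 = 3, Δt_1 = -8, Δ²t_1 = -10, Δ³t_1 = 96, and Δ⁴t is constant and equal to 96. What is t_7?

Build the table forward from the leading diagonal:
D4: 96  96  96  96  96  96  96
D3: 96  192  288  384  480  576  672
D2: -10  86  278  566  950  1430  2006
D1: -8  -18  68  346  912  1862  3292
t: 3  -5  -23  45  391  1303  3165

3165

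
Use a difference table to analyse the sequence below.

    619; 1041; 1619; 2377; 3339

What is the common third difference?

24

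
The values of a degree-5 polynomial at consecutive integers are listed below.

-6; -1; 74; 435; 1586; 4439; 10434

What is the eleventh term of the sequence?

119834

Δ: 5  75  361  1151  2853  5995
Δ²: 70  286  790  1702  3142
Δ³: 216  504  912  1440
Δ⁴: 288  408  528
Δ⁵: 120  120
Constant fifth difference = 120, so extend:
528 + 120 = 648;  1440 + 648 = 2088;  3142 + 2088 = 5230;  5995 + 5230 = 11225;  10434 + 11225 = 21659
648 + 120 = 768;  2088 + 768 = 2856;  5230 + 2856 = 8086;  11225 + 8086 = 19311;  21659 + 19311 = 40970
768 + 120 = 888;  2856 + 888 = 3744;  8086 + 3744 = 11830;  19311 + 11830 = 31141;  40970 + 31141 = 72111
888 + 120 = 1008;  3744 + 1008 = 4752;  11830 + 4752 = 16582;  31141 + 16582 = 47723;  72111 + 47723 = 119834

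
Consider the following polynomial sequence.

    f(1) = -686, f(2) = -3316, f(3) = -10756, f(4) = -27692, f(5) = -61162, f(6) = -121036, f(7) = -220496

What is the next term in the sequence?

D1: -2630 , -7440 , -16936 , -33470 , -59874 , -99460
D2: -4810 , -9496 , -16534 , -26404 , -39586
D3: -4686 , -7038 , -9870 , -13182
D4: -2352 , -2832 , -3312
D5: -480 , -480
Constant fifth difference = -480, so extend:
-3312 − 480 = -3792;  -13182 − 3792 = -16974;  -39586 − 16974 = -56560;  -99460 − 56560 = -156020;  -220496 − 156020 = -376516

-376516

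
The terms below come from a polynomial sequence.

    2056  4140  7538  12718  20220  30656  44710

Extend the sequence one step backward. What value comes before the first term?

890

2084  3398  5180  7502  10436  14054
1314  1782  2322  2934  3618
468  540  612  684
72  72  72
The fourth differences are constant at 72.
Work back: 468 − 72 = 396;  1314 − 396 = 918;  2084 − 918 = 1166;  2056 − 1166 = 890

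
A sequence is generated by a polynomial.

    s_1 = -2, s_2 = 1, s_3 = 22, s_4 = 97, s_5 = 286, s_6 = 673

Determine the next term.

Δ: 3, 21, 75, 189, 387
Δ²: 18, 54, 114, 198
Δ³: 36, 60, 84
Δ⁴: 24, 24
Constant fourth difference = 24, so extend:
84 + 24 = 108;  198 + 108 = 306;  387 + 306 = 693;  673 + 693 = 1366

1366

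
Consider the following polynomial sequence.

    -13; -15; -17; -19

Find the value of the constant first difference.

D1: -2, -2, -2

-2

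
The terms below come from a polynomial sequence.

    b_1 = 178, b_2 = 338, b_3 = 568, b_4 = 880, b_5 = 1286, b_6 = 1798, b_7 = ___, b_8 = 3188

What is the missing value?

Using the first 6 terms:
160, 230, 312, 406, 512
70, 82, 94, 106
12, 12, 12
Constant third difference = 12.
Extend forward: 106 + 12 = 118;  512 + 118 = 630;  1798 + 630 = 2428

2428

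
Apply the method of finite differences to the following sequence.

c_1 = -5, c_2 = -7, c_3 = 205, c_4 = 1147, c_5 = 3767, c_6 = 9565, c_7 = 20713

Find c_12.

Δ: -2 , 212 , 942 , 2620 , 5798 , 11148
Δ²: 214 , 730 , 1678 , 3178 , 5350
Δ³: 516 , 948 , 1500 , 2172
Δ⁴: 432 , 552 , 672
Δ⁵: 120 , 120
Constant fifth difference = 120, so extend:
672 + 120 = 792;  2172 + 792 = 2964;  5350 + 2964 = 8314;  11148 + 8314 = 19462;  20713 + 19462 = 40175
792 + 120 = 912;  2964 + 912 = 3876;  8314 + 3876 = 12190;  19462 + 12190 = 31652;  40175 + 31652 = 71827
912 + 120 = 1032;  3876 + 1032 = 4908;  12190 + 4908 = 17098;  31652 + 17098 = 48750;  71827 + 48750 = 120577
1032 + 120 = 1152;  4908 + 1152 = 6060;  17098 + 6060 = 23158;  48750 + 23158 = 71908;  120577 + 71908 = 192485
1152 + 120 = 1272;  6060 + 1272 = 7332;  23158 + 7332 = 30490;  71908 + 30490 = 102398;  192485 + 102398 = 294883

294883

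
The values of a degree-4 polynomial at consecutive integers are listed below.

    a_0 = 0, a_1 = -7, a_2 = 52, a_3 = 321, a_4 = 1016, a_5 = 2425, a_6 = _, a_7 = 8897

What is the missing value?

4908

Using the first 6 terms:
D1: -7, 59, 269, 695, 1409
D2: 66, 210, 426, 714
D3: 144, 216, 288
D4: 72, 72
Constant fourth difference = 72.
Extend forward: 288 + 72 = 360;  714 + 360 = 1074;  1409 + 1074 = 2483;  2425 + 2483 = 4908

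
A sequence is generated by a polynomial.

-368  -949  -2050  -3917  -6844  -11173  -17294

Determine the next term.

-581, -1101, -1867, -2927, -4329, -6121
-520, -766, -1060, -1402, -1792
-246, -294, -342, -390
-48, -48, -48
Fourth differences constant at -48.
-390 − 48 = -438;  -1792 − 438 = -2230;  -6121 − 2230 = -8351;  -17294 − 8351 = -25645

-25645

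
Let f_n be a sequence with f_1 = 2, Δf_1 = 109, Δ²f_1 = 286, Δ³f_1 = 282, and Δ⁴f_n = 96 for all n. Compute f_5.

3378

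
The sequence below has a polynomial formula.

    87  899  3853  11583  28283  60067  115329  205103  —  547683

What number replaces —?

343423

Using the first 8 terms:
D1: 812  2954  7730  16700  31784  55262  89774
D2: 2142  4776  8970  15084  23478  34512
D3: 2634  4194  6114  8394  11034
D4: 1560  1920  2280  2640
D5: 360  360  360
Constant fifth difference = 360.
Extend forward: 2640 + 360 = 3000;  11034 + 3000 = 14034;  34512 + 14034 = 48546;  89774 + 48546 = 138320;  205103 + 138320 = 343423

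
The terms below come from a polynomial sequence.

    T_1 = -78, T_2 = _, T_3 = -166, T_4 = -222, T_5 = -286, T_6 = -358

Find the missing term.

Using the last 4 terms:
-56, -64, -72
-8, -8
Constant second difference = -8.
Extend backward: -56 + 8 = -48;  -166 + 48 = -118

-118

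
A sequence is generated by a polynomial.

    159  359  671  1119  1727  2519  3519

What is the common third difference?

24

Δ: 200, 312, 448, 608, 792, 1000
Δ²: 112, 136, 160, 184, 208
Δ³: 24, 24, 24, 24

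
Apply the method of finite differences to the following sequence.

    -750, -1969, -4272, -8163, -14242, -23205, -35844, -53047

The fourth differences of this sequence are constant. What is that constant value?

-96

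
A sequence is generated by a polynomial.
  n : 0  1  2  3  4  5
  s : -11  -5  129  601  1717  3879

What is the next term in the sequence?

First differences: 6, 134, 472, 1116, 2162
Second differences: 128, 338, 644, 1046
Third differences: 210, 306, 402
Fourth differences: 96, 96
The fourth differences are constant (96).
402 + 96 = 498;  1046 + 498 = 1544;  2162 + 1544 = 3706;  3879 + 3706 = 7585

7585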